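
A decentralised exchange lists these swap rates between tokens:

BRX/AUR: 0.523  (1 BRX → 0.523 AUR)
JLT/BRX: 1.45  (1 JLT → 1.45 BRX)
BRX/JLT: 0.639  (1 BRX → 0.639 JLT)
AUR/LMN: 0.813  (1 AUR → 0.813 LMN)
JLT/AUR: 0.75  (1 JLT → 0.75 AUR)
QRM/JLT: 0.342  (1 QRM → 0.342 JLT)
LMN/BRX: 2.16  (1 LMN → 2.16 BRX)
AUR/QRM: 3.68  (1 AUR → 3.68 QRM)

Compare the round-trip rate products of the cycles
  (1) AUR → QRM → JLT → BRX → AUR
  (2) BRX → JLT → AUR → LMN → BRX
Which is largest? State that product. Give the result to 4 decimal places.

(1) 3.68 × 0.342 × 1.45 × 0.523 = 0.95443
(2) 0.639 × 0.75 × 0.813 × 2.16 = 0.84160
Highest is cycle (1) at 0.9544 (≤1, no arbitrage).

0.9544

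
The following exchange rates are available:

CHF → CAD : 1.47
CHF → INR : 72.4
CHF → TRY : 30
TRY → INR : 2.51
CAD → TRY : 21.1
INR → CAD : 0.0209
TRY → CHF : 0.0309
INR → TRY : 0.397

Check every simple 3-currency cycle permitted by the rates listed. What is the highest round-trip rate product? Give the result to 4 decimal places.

1.1069

CAD→TRY→INR→CAD: 21.1 × 2.51 × 0.0209 = 1.10688
CHF→CAD→TRY→CHF: 1.47 × 21.1 × 0.0309 = 0.95843
CHF→INR→TRY→CHF: 72.4 × 0.397 × 0.0309 = 0.88815
Maximum is CAD→TRY→INR→CAD at 1.1069; arbitrage exists.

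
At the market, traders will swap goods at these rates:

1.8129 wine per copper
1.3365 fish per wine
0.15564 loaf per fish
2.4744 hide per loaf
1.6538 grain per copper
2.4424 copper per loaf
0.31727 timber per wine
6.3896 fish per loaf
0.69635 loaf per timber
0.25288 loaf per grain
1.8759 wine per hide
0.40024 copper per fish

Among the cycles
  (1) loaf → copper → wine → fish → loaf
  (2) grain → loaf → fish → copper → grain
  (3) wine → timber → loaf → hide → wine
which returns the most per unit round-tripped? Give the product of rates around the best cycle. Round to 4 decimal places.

1.0695

(1) 2.4424 × 1.8129 × 1.3365 × 0.15564 = 0.92104
(2) 0.25288 × 6.3896 × 0.40024 × 1.6538 = 1.06953
(3) 0.31727 × 0.69635 × 2.4744 × 1.8759 = 1.02550
Highest is cycle (2) at 1.0695 (>1, arbitrage).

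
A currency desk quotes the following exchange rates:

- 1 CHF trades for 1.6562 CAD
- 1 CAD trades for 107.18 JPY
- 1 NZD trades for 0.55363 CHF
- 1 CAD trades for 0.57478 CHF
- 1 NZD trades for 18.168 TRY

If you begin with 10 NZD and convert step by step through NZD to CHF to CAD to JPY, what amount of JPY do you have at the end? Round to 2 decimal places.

10 NZD × 0.55363 = 5.5363 CHF
5.5363 CHF × 1.6562 = 9.16922006 CAD
9.16922006 CAD × 107.18 = 982.7570060308 JPY

982.76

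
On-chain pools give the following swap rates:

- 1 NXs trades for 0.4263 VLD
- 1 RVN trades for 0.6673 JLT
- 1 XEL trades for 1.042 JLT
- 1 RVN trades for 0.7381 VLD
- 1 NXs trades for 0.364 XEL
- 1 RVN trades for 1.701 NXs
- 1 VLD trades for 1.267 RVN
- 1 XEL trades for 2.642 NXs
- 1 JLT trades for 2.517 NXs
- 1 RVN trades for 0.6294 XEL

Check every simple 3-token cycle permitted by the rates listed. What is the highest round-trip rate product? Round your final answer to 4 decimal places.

0.9547

JLT→NXs→XEL→JLT: 2.517 × 0.364 × 1.042 = 0.95467
RVN→NXs→VLD→RVN: 1.701 × 0.4263 × 1.267 = 0.91875
Maximum is JLT→NXs→XEL→JLT at 0.9547; no arbitrage — every cycle loses value.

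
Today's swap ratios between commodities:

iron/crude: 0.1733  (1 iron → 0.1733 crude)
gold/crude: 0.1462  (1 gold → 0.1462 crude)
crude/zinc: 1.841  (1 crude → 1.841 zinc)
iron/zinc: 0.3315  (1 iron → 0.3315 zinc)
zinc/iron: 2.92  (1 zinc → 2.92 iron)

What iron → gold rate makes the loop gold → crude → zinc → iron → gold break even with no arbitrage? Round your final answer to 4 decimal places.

Known legs of the cycle: 0.1462 × 1.841 × 2.92 = 0.785930264
For no arbitrage the full-cycle product must be 1, so the missing rate is 1 / 0.785930264 ≈ 1.272378.

1.2724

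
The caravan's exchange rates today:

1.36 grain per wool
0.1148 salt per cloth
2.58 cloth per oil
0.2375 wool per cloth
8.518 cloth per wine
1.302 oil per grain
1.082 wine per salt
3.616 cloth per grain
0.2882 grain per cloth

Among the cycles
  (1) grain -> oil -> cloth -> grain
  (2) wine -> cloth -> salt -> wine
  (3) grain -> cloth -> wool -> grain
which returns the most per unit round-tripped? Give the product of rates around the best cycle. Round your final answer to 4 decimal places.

1.1680

(1) 1.302 × 2.58 × 0.2882 = 0.96811
(2) 8.518 × 0.1148 × 1.082 = 1.05805
(3) 3.616 × 0.2375 × 1.36 = 1.16797
Highest is cycle (3) at 1.1680 (>1, arbitrage).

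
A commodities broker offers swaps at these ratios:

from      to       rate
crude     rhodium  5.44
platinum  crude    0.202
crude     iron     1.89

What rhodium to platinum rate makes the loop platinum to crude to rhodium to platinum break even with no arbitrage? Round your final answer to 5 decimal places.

0.91002

Known legs of the cycle: 0.202 × 5.44 = 1.09888
For no arbitrage the full-cycle product must be 1, so the missing rate is 1 / 1.09888 ≈ 0.9100175.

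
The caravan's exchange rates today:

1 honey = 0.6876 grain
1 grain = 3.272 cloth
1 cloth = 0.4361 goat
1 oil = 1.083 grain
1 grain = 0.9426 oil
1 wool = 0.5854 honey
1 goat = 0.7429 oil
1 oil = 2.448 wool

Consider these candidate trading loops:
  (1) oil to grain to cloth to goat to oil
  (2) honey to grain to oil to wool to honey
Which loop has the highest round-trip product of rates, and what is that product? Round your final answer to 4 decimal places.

(1) 1.083 × 3.272 × 0.4361 × 0.7429 = 1.14804
(2) 0.6876 × 0.9426 × 2.448 × 0.5854 = 0.92881
Highest is cycle (1) at 1.1480 (>1, arbitrage).

1.1480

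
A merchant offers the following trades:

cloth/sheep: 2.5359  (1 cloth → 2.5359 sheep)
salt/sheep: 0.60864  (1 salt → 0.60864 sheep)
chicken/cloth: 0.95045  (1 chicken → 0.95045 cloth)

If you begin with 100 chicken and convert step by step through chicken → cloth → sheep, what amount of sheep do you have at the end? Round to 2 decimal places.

241.02

100 chicken × 0.95045 = 95.045 cloth
95.045 cloth × 2.5359 = 241.0246155 sheep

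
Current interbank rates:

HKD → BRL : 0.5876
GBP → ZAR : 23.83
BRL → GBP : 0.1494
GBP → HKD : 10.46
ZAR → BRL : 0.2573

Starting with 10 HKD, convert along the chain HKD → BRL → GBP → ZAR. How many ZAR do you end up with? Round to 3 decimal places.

20.920

10 HKD × 0.5876 = 5.876 BRL
5.876 BRL × 0.1494 = 0.8778744 GBP
0.8778744 GBP × 23.83 = 20.919746952 ZAR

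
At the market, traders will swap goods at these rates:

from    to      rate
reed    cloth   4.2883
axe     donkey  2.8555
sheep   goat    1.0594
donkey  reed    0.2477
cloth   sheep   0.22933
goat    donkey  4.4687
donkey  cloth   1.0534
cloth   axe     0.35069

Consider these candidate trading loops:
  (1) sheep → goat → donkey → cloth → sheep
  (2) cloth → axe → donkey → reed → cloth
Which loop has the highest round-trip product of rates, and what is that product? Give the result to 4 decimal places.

(1) 1.0594 × 4.4687 × 1.0534 × 0.22933 = 1.14366
(2) 0.35069 × 2.8555 × 0.2477 × 4.2883 = 1.06369
Highest is cycle (1) at 1.1437 (>1, arbitrage).

1.1437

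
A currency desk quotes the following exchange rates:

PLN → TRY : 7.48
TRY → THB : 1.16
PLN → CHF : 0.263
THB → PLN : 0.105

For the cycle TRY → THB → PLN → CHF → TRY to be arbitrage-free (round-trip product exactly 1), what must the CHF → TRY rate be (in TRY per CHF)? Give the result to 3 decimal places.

Known legs of the cycle: 1.16 × 0.105 × 0.263 = 0.0320334
For no arbitrage the full-cycle product must be 1, so the missing rate is 1 / 0.0320334 ≈ 31.21742.

31.217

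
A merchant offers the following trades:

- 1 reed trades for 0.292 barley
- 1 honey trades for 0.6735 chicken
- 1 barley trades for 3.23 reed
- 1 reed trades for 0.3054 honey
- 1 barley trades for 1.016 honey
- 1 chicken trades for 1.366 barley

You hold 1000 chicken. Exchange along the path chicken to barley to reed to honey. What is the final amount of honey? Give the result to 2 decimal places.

1347.48

1000 chicken × 1.366 = 1366 barley
1366 barley × 3.23 = 4412.18 reed
4412.18 reed × 0.3054 = 1347.479772 honey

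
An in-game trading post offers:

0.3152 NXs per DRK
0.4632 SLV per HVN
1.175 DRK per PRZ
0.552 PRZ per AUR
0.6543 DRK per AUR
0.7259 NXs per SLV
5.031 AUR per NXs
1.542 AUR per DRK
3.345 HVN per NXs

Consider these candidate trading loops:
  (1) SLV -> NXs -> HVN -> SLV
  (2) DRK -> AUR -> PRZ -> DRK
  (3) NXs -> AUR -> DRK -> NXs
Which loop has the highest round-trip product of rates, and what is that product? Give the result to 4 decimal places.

1.1247

(1) 0.7259 × 3.345 × 0.4632 = 1.12471
(2) 1.542 × 0.552 × 1.175 = 1.00014
(3) 5.031 × 0.6543 × 0.3152 = 1.03757
Highest is cycle (1) at 1.1247 (>1, arbitrage).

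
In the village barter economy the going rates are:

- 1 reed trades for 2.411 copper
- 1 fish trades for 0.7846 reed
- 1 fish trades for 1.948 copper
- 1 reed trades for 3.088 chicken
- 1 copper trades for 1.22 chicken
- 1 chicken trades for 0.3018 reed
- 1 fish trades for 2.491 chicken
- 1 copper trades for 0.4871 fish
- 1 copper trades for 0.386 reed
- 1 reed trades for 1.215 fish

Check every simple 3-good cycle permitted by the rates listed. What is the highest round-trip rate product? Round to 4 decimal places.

reed→copper→fish→reed: 2.411 × 0.4871 × 0.7846 = 0.92143
reed→fish→copper→reed: 1.215 × 1.948 × 0.386 = 0.91359
reed→fish→chicken→reed: 1.215 × 2.491 × 0.3018 = 0.91342
reed→copper→chicken→reed: 2.411 × 1.22 × 0.3018 = 0.88772
Maximum is reed→copper→fish→reed at 0.9214; no arbitrage — every cycle loses value.

0.9214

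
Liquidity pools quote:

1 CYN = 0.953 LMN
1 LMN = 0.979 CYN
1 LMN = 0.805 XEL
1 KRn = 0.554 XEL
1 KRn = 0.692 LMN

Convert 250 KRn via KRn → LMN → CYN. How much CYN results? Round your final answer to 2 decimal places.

250 KRn × 0.692 = 173 LMN
173 LMN × 0.979 = 169.367 CYN

169.37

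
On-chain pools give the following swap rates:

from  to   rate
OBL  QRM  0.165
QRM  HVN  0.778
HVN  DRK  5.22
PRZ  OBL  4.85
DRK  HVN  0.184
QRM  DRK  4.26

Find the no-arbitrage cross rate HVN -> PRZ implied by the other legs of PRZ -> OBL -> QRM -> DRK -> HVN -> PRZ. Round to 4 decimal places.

Known legs of the cycle: 4.85 × 0.165 × 4.26 × 0.184 = 0.62726796
For no arbitrage the full-cycle product must be 1, so the missing rate is 1 / 0.62726796 ≈ 1.594215.

1.5942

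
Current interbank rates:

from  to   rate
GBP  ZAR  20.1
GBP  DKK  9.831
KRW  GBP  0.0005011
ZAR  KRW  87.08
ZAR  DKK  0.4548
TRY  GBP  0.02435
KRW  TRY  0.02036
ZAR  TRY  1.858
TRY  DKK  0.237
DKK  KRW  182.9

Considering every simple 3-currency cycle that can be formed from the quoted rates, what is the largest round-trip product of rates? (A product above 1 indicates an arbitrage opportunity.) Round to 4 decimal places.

GBP→ZAR→TRY→GBP: 20.1 × 1.858 × 0.02435 = 0.90937
GBP→DKK→KRW→GBP: 9.831 × 182.9 × 0.0005011 = 0.90102
DKK→KRW→TRY→DKK: 182.9 × 0.02036 × 0.237 = 0.88255
GBP→ZAR→KRW→GBP: 20.1 × 87.08 × 0.0005011 = 0.87708
Maximum is GBP→ZAR→TRY→GBP at 0.9094; no arbitrage — every cycle loses value.

0.9094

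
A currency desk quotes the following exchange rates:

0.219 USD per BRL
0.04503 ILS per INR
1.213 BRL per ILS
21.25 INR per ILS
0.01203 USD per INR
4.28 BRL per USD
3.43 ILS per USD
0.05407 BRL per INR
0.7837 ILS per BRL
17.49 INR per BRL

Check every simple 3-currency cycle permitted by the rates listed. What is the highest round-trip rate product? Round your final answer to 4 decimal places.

0.9553

ILS→BRL→INR→ILS: 1.213 × 17.49 × 0.04503 = 0.95533
ILS→BRL→USD→ILS: 1.213 × 0.219 × 3.43 = 0.91117
USD→BRL→INR→USD: 4.28 × 17.49 × 0.01203 = 0.90053
ILS→INR→BRL→ILS: 21.25 × 0.05407 × 0.7837 = 0.90046
ILS→INR→USD→ILS: 21.25 × 0.01203 × 3.43 = 0.87684
Maximum is ILS→BRL→INR→ILS at 0.9553; no arbitrage — every cycle loses value.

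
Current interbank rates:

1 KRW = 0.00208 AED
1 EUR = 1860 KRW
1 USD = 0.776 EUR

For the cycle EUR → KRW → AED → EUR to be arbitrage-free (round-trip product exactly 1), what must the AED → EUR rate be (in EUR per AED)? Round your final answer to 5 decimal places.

Known legs of the cycle: 1860 × 0.00208 = 3.8688
For no arbitrage the full-cycle product must be 1, so the missing rate is 1 / 3.8688 ≈ 0.2584781.

0.25848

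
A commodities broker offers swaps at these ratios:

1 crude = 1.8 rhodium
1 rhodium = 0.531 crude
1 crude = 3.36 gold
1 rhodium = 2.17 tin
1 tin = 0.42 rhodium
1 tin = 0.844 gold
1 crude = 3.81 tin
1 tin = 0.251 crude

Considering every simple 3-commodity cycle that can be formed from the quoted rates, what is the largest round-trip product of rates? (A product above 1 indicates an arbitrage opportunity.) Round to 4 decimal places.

crude→rhodium→tin→crude: 1.8 × 2.17 × 0.251 = 0.98041
crude→tin→rhodium→crude: 3.81 × 0.42 × 0.531 = 0.84971
Maximum is crude→rhodium→tin→crude at 0.9804; no arbitrage — every cycle loses value.

0.9804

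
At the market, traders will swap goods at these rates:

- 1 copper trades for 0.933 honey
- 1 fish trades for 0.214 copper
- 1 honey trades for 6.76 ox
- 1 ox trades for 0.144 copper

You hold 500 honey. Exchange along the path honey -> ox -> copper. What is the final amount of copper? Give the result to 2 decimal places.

486.72

500 honey × 6.76 = 3380 ox
3380 ox × 0.144 = 486.72 copper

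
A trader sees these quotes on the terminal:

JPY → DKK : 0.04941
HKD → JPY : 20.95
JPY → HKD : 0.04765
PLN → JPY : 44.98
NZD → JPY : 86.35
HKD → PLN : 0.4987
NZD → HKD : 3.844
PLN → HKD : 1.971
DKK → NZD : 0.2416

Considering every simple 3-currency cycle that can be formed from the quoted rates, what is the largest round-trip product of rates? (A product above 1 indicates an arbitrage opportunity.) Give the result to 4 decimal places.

PLN→JPY→HKD→PLN: 44.98 × 0.04765 × 0.4987 = 1.06886
NZD→JPY→DKK→NZD: 86.35 × 0.04941 × 0.2416 = 1.03080
Maximum is PLN→JPY→HKD→PLN at 1.0689; arbitrage exists.

1.0689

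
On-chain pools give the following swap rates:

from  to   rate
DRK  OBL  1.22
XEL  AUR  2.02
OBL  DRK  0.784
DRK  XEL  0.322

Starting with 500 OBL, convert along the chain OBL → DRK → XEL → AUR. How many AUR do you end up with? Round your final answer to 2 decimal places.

500 OBL × 0.784 = 392 DRK
392 DRK × 0.322 = 126.224 XEL
126.224 XEL × 2.02 = 254.97248 AUR

254.97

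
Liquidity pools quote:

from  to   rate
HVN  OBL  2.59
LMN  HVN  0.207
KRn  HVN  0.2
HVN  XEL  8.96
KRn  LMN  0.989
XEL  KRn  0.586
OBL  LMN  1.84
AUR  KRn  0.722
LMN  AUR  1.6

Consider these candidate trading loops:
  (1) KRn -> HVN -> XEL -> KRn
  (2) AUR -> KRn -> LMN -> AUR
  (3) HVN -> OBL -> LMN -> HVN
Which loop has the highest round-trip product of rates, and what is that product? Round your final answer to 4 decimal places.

(1) 0.2 × 8.96 × 0.586 = 1.05011
(2) 0.722 × 0.989 × 1.6 = 1.14249
(3) 2.59 × 1.84 × 0.207 = 0.98648
Highest is cycle (2) at 1.1425 (>1, arbitrage).

1.1425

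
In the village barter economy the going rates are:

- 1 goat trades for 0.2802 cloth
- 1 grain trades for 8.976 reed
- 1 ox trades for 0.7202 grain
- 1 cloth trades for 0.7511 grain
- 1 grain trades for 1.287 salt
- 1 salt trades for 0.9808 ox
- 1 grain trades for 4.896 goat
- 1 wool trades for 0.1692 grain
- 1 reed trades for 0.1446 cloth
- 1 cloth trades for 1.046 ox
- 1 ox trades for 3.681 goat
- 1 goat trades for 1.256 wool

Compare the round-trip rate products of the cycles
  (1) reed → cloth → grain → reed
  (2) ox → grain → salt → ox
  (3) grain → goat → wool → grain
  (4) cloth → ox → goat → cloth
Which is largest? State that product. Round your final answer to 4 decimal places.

(1) 0.1446 × 0.7511 × 8.976 = 0.97487
(2) 0.7202 × 1.287 × 0.9808 = 0.90910
(3) 4.896 × 1.256 × 0.1692 = 1.04047
(4) 1.046 × 3.681 × 0.2802 = 1.07886
Highest is cycle (4) at 1.0789 (>1, arbitrage).

1.0789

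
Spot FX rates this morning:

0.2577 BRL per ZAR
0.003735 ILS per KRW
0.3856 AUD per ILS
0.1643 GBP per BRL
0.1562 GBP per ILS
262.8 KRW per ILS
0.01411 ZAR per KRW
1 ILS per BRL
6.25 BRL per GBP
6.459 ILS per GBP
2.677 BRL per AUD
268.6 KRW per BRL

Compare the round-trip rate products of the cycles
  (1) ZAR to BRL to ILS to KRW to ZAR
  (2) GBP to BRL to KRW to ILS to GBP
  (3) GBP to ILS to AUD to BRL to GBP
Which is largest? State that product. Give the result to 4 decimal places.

1.0954

(1) 0.2577 × 1 × 262.8 × 0.01411 = 0.95558
(2) 6.25 × 268.6 × 0.003735 × 0.1562 = 0.97939
(3) 6.459 × 0.3856 × 2.677 × 0.1643 = 1.09544
Highest is cycle (3) at 1.0954 (>1, arbitrage).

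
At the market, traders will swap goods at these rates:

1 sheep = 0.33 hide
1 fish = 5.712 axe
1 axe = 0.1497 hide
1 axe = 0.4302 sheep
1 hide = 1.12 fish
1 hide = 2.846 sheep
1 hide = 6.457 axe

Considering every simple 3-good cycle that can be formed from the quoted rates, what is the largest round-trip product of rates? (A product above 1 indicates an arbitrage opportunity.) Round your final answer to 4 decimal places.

0.9577

fish→axe→hide→fish: 5.712 × 0.1497 × 1.12 = 0.95770
sheep→hide→axe→sheep: 0.33 × 6.457 × 0.4302 = 0.91667
Maximum is fish→axe→hide→fish at 0.9577; no arbitrage — every cycle loses value.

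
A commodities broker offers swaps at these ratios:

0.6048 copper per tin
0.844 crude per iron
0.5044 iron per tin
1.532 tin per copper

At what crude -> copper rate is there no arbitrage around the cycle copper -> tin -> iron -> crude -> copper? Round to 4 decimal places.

1.5333

Known legs of the cycle: 1.532 × 0.5044 × 0.844 = 0.6521932352
For no arbitrage the full-cycle product must be 1, so the missing rate is 1 / 0.6521932352 ≈ 1.533288.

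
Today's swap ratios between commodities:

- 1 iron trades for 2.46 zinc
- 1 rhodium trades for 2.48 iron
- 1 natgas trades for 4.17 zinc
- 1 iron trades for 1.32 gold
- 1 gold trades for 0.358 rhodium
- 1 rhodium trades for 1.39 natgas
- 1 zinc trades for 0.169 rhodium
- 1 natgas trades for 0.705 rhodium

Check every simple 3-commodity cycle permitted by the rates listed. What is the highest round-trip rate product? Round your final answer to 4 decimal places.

gold→rhodium→iron→gold: 0.358 × 2.48 × 1.32 = 1.17195
zinc→rhodium→iron→zinc: 0.169 × 2.48 × 2.46 = 1.03104
zinc→rhodium→natgas→zinc: 0.169 × 1.39 × 4.17 = 0.97957
Maximum is gold→rhodium→iron→gold at 1.1719; arbitrage exists.

1.1719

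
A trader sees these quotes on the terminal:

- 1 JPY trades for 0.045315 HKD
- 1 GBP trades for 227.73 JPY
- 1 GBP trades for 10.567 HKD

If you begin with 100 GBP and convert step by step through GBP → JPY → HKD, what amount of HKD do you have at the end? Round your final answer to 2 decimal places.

100 GBP × 227.73 = 22773 JPY
22773 JPY × 0.045315 = 1031.958495 HKD

1031.96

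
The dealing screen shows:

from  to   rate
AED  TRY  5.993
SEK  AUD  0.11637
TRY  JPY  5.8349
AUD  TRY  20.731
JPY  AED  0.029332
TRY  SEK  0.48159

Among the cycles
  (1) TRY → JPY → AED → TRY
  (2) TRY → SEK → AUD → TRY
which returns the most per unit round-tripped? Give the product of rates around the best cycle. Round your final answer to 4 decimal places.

(1) 5.8349 × 0.029332 × 5.993 = 1.02570
(2) 0.48159 × 0.11637 × 20.731 = 1.16182
Highest is cycle (2) at 1.1618 (>1, arbitrage).

1.1618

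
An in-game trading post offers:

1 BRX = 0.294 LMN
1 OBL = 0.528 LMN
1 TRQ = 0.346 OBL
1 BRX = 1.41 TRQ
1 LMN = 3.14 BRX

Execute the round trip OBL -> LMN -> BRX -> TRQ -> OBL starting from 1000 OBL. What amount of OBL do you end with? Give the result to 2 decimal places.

1000 OBL × 0.528 = 528 LMN
528 LMN × 3.14 = 1657.92 BRX
1657.92 BRX × 1.41 = 2337.6672 TRQ
2337.6672 TRQ × 0.346 = 808.8328512 OBL

808.83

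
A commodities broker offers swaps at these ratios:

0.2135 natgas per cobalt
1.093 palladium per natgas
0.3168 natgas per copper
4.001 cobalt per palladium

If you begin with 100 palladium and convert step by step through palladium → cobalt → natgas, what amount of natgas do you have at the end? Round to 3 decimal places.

85.421

100 palladium × 4.001 = 400.1 cobalt
400.1 cobalt × 0.2135 = 85.42135 natgas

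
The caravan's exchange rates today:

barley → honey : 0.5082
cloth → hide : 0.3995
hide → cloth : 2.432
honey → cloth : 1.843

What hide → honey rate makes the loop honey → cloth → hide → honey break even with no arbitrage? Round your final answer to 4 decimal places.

1.3582

Known legs of the cycle: 1.843 × 0.3995 = 0.7362785
For no arbitrage the full-cycle product must be 1, so the missing rate is 1 / 0.7362785 ≈ 1.358182.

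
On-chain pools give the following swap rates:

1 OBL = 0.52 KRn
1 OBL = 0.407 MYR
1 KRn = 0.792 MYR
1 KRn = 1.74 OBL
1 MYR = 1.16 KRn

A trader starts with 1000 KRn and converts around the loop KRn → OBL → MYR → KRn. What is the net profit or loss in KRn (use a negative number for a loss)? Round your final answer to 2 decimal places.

-178.51

1000 KRn × 1.74 = 1740 OBL
1740 OBL × 0.407 = 708.18 MYR
708.18 MYR × 1.16 = 821.4888 KRn
Net change: 821.4888 − 1000 = -178.5112 KRn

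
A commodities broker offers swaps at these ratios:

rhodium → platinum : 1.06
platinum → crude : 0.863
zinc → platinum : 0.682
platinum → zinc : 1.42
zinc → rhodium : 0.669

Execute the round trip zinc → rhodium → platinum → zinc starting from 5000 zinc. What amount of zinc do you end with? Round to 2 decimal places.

5034.89

5000 zinc × 0.669 = 3345 rhodium
3345 rhodium × 1.06 = 3545.7 platinum
3545.7 platinum × 1.42 = 5034.894 zinc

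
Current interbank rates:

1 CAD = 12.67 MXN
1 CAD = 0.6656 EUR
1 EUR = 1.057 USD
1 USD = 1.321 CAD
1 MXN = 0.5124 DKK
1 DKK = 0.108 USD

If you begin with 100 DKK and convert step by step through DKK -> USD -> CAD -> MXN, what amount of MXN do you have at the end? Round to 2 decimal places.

180.76

100 DKK × 0.108 = 10.8 USD
10.8 USD × 1.321 = 14.2668 CAD
14.2668 CAD × 12.67 = 180.760356 MXN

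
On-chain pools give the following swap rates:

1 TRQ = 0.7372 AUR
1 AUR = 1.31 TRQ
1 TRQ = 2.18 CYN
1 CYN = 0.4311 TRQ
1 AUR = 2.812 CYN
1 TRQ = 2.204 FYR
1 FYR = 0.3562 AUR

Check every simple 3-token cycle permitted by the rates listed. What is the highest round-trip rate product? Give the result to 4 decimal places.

1.0284

AUR→TRQ→FYR→AUR: 1.31 × 2.204 × 0.3562 = 1.02843
AUR→CYN→TRQ→AUR: 2.812 × 0.4311 × 0.7372 = 0.89367
Maximum is AUR→TRQ→FYR→AUR at 1.0284; arbitrage exists.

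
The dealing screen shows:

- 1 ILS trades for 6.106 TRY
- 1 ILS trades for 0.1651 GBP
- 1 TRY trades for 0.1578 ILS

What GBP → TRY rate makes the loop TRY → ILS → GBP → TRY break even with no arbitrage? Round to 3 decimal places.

38.384

Known legs of the cycle: 0.1578 × 0.1651 = 0.02605278
For no arbitrage the full-cycle product must be 1, so the missing rate is 1 / 0.02605278 ≈ 38.38362.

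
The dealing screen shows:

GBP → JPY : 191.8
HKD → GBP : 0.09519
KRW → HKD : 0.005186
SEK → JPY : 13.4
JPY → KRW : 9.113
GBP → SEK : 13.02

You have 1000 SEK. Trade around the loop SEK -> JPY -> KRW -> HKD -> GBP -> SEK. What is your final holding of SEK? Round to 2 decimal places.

1000 SEK × 13.4 = 13400 JPY
13400 JPY × 9.113 = 122114.2 KRW
122114.2 KRW × 0.005186 = 633.2842412 HKD
633.2842412 HKD × 0.09519 = 60.282326919828 GBP
60.282326919828 GBP × 13.02 = 784.87589649616056 SEK

784.88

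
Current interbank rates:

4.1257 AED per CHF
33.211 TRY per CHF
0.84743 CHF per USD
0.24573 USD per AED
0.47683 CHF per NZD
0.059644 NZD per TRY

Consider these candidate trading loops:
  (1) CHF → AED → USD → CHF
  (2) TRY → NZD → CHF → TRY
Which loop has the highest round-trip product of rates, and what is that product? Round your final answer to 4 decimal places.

(1) 4.1257 × 0.24573 × 0.84743 = 0.85913
(2) 0.059644 × 0.47683 × 33.211 = 0.94452
Highest is cycle (2) at 0.9445 (≤1, no arbitrage).

0.9445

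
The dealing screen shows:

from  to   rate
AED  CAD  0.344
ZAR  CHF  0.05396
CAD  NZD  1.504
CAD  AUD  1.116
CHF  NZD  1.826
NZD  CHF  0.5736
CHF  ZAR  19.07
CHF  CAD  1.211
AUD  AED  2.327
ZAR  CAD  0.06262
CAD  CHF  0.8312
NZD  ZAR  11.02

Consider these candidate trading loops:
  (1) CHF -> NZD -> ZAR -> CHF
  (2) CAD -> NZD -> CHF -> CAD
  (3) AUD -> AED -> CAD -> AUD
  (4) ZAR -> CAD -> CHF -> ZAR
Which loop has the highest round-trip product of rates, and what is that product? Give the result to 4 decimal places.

1.0858

(1) 1.826 × 11.02 × 0.05396 = 1.08581
(2) 1.504 × 0.5736 × 1.211 = 1.04472
(3) 2.327 × 0.344 × 1.116 = 0.89334
(4) 0.06262 × 0.8312 × 19.07 = 0.99259
Highest is cycle (1) at 1.0858 (>1, arbitrage).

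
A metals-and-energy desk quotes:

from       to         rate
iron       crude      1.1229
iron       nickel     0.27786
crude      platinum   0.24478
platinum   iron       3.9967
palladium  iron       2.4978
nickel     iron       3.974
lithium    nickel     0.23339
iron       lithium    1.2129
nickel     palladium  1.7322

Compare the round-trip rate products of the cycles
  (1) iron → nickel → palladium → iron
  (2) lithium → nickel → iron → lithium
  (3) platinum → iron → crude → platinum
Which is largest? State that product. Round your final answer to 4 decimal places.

(1) 0.27786 × 1.7322 × 2.4978 = 1.20221
(2) 0.23339 × 3.974 × 1.2129 = 1.12495
(3) 3.9967 × 1.1229 × 0.24478 = 1.09855
Highest is cycle (1) at 1.2022 (>1, arbitrage).

1.2022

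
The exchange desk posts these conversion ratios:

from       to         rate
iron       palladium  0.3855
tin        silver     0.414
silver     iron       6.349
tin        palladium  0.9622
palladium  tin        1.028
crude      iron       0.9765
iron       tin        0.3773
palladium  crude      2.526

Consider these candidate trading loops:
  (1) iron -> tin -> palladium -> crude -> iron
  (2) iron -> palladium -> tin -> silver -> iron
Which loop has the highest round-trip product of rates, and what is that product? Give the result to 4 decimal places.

(1) 0.3773 × 0.9622 × 2.526 × 0.9765 = 0.89548
(2) 0.3855 × 1.028 × 0.414 × 6.349 = 1.04165
Highest is cycle (2) at 1.0417 (>1, arbitrage).

1.0417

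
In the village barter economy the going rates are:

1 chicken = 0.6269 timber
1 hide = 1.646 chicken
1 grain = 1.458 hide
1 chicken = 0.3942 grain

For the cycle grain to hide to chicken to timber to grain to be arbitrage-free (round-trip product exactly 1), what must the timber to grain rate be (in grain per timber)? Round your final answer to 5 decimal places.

Known legs of the cycle: 1.458 × 1.646 × 0.6269 = 1.5044772492
For no arbitrage the full-cycle product must be 1, so the missing rate is 1 / 1.5044772492 ≈ 0.6646827.

0.66468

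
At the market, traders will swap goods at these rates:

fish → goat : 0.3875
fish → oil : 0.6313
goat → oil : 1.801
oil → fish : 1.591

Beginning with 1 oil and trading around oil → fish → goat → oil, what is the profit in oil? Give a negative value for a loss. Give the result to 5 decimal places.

0.11034

1 oil × 1.591 = 1.591 fish
1.591 fish × 0.3875 = 0.6165125 goat
0.6165125 goat × 1.801 = 1.1103390125 oil
Net change: 1.1103390125 − 1 = 0.1103390125 oil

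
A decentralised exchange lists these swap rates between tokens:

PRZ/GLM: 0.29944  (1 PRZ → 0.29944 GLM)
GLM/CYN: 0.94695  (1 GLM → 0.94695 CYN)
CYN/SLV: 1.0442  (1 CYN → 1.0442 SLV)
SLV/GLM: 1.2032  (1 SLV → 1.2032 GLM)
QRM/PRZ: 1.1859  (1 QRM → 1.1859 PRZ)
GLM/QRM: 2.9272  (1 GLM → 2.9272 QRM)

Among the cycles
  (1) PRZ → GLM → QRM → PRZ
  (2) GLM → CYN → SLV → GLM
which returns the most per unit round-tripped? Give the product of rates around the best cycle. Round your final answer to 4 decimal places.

1.1897

(1) 0.29944 × 2.9272 × 1.1859 = 1.03947
(2) 0.94695 × 1.0442 × 1.2032 = 1.18973
Highest is cycle (2) at 1.1897 (>1, arbitrage).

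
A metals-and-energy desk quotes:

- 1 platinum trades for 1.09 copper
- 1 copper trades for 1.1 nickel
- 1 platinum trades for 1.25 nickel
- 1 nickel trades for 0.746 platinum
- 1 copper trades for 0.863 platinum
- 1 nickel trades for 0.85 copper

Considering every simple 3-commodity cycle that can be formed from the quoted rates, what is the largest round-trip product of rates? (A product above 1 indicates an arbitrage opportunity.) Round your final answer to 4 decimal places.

copper→platinum→nickel→copper: 0.863 × 1.25 × 0.85 = 0.91694
copper→nickel→platinum→copper: 1.1 × 0.746 × 1.09 = 0.89445
Maximum is copper→platinum→nickel→copper at 0.9169; no arbitrage — every cycle loses value.

0.9169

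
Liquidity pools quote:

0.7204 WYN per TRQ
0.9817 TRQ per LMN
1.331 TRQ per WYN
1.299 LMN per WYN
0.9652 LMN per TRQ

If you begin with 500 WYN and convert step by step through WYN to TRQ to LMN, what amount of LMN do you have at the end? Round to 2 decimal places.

642.34

500 WYN × 1.331 = 665.5 TRQ
665.5 TRQ × 0.9652 = 642.3406 LMN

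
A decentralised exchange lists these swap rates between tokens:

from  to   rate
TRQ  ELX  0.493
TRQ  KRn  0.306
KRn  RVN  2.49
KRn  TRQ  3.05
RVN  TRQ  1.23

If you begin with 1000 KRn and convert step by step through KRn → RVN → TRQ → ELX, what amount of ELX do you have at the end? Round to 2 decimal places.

1000 KRn × 2.49 = 2490 RVN
2490 RVN × 1.23 = 3062.7 TRQ
3062.7 TRQ × 0.493 = 1509.9111 ELX

1509.91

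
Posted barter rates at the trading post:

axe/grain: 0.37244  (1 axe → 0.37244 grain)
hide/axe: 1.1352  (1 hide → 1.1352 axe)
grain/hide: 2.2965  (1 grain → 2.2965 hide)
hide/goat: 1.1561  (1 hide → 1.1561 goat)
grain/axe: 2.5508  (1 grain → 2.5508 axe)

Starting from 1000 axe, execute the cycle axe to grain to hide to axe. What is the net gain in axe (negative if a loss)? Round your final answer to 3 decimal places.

-29.054

1000 axe × 0.37244 = 372.44 grain
372.44 grain × 2.2965 = 855.30846 hide
855.30846 hide × 1.1352 = 970.946163792 axe
Net change: 970.946163792 − 1000 = -29.053836208 axe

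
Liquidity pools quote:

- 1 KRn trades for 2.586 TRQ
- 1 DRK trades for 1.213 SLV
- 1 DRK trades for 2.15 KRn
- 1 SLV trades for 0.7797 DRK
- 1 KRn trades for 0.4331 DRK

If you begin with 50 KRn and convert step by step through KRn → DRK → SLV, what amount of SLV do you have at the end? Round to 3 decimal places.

26.268

50 KRn × 0.4331 = 21.655 DRK
21.655 DRK × 1.213 = 26.267515 SLV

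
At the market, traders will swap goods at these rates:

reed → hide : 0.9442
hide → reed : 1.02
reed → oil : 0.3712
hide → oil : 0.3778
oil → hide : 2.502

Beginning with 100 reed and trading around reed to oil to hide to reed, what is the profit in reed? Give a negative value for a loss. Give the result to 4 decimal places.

100 reed × 0.3712 = 37.12 oil
37.12 oil × 2.502 = 92.87424 hide
92.87424 hide × 1.02 = 94.7317248 reed
Net change: 94.7317248 − 100 = -5.2682752 reed

-5.2683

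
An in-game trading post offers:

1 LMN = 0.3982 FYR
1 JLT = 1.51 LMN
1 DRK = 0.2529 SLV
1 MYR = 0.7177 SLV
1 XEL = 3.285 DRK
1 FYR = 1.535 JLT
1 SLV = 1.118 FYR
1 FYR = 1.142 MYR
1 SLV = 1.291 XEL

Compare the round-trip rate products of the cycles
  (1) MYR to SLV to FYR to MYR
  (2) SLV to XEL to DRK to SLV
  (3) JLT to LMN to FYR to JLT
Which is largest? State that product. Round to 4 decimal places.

(1) 0.7177 × 1.118 × 1.142 = 0.91633
(2) 1.291 × 3.285 × 0.2529 = 1.07253
(3) 1.51 × 0.3982 × 1.535 = 0.92297
Highest is cycle (2) at 1.0725 (>1, arbitrage).

1.0725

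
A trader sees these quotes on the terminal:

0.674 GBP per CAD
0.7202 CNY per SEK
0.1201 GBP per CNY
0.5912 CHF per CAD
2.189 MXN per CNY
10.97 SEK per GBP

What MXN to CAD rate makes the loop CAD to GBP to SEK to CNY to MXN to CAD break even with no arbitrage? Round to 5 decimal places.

0.08579

Known legs of the cycle: 0.674 × 10.97 × 0.7202 × 2.189 = 11.656425779284
For no arbitrage the full-cycle product must be 1, so the missing rate is 1 / 11.656425779284 ≈ 0.0857896.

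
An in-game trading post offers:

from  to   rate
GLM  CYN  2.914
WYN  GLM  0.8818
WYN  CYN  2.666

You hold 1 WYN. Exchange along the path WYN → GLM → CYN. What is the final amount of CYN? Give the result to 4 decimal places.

2.5696

1 WYN × 0.8818 = 0.8818 GLM
0.8818 GLM × 2.914 = 2.5695652 CYN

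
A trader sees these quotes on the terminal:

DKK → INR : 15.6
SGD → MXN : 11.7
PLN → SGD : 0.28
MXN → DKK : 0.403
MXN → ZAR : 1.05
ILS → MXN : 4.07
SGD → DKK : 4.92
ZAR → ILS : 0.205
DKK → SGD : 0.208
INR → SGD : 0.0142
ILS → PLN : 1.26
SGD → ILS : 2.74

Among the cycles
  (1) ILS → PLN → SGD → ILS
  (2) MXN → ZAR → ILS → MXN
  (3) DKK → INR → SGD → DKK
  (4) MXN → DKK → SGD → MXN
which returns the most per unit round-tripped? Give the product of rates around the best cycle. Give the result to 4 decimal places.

1.0899

(1) 1.26 × 0.28 × 2.74 = 0.96667
(2) 1.05 × 0.205 × 4.07 = 0.87607
(3) 15.6 × 0.0142 × 4.92 = 1.08988
(4) 0.403 × 0.208 × 11.7 = 0.98074
Highest is cycle (3) at 1.0899 (>1, arbitrage).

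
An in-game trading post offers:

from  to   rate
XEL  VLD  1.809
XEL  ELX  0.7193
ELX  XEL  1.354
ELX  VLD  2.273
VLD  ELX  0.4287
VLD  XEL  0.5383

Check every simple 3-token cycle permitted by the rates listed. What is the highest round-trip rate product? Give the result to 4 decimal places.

VLD→ELX→XEL→VLD: 0.4287 × 1.354 × 1.809 = 1.05005
VLD→XEL→ELX→VLD: 0.5383 × 0.7193 × 2.273 = 0.88010
Maximum is VLD→ELX→XEL→VLD at 1.0501; arbitrage exists.

1.0501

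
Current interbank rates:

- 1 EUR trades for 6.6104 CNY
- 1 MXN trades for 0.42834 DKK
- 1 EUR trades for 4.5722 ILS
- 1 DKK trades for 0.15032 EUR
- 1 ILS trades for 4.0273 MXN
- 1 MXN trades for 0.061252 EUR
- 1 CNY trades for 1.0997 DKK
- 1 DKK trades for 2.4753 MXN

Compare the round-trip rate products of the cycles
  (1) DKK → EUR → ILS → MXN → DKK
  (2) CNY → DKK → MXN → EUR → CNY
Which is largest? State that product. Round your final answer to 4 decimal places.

(1) 0.15032 × 4.5722 × 4.0273 × 0.42834 = 1.18562
(2) 1.0997 × 2.4753 × 0.061252 × 6.6104 = 1.10217
Highest is cycle (1) at 1.1856 (>1, arbitrage).

1.1856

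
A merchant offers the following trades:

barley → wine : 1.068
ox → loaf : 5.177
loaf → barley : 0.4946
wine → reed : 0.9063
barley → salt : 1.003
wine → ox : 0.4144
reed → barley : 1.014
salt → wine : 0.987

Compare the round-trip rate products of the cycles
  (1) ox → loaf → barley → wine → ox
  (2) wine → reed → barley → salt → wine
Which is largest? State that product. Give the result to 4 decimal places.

1.1332

(1) 5.177 × 0.4946 × 1.068 × 0.4144 = 1.13324
(2) 0.9063 × 1.014 × 1.003 × 0.987 = 0.90976
Highest is cycle (1) at 1.1332 (>1, arbitrage).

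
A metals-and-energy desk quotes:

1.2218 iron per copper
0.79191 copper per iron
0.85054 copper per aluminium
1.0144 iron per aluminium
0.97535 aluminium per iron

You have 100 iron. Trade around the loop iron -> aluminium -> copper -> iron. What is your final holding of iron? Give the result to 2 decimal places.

101.36

100 iron × 0.97535 = 97.535 aluminium
97.535 aluminium × 0.85054 = 82.9574189 copper
82.9574189 copper × 1.2218 = 101.35737441202 iron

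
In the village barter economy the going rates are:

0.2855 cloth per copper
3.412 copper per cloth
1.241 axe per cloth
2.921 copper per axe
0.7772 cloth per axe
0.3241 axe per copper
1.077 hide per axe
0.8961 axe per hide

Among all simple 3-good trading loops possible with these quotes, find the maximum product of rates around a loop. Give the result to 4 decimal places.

cloth→axe→copper→cloth: 1.241 × 2.921 × 0.2855 = 1.03493
cloth→copper→axe→cloth: 3.412 × 0.3241 × 0.7772 = 0.85945
Maximum is cloth→axe→copper→cloth at 1.0349; arbitrage exists.

1.0349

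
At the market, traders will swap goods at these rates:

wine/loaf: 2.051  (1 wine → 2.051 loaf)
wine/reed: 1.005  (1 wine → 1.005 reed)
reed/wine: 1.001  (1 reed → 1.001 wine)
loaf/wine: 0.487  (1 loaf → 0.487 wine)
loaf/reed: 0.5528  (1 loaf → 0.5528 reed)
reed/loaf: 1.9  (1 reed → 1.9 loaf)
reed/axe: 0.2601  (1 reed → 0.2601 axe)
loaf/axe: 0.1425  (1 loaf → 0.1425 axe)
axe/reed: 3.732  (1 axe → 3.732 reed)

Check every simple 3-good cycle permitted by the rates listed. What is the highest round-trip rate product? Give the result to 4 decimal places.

1.1349

wine→loaf→reed→wine: 2.051 × 0.5528 × 1.001 = 1.13493
loaf→axe→reed→loaf: 0.1425 × 3.732 × 1.9 = 1.01044
wine→reed→loaf→wine: 1.005 × 1.9 × 0.487 = 0.92993
Maximum is wine→loaf→reed→wine at 1.1349; arbitrage exists.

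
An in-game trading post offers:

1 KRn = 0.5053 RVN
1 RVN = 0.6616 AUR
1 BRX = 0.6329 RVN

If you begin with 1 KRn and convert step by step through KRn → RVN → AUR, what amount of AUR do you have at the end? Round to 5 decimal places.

0.33431

1 KRn × 0.5053 = 0.5053 RVN
0.5053 RVN × 0.6616 = 0.33430648 AUR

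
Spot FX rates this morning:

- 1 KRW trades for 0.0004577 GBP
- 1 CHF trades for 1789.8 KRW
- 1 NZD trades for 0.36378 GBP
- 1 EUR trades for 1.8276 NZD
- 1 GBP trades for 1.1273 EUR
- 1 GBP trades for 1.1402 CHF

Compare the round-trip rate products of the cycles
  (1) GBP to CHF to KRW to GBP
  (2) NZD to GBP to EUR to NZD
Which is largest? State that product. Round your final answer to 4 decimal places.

(1) 1.1402 × 1789.8 × 0.0004577 = 0.93404
(2) 0.36378 × 1.1273 × 1.8276 = 0.74948
Highest is cycle (1) at 0.9340 (≤1, no arbitrage).

0.9340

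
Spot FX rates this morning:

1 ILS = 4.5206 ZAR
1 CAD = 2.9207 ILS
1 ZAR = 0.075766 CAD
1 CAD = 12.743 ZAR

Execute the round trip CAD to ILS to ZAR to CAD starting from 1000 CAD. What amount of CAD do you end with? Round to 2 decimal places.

1000.36

1000 CAD × 2.9207 = 2920.7 ILS
2920.7 ILS × 4.5206 = 13203.31642 ZAR
13203.31642 ZAR × 0.075766 = 1000.36247187772 CAD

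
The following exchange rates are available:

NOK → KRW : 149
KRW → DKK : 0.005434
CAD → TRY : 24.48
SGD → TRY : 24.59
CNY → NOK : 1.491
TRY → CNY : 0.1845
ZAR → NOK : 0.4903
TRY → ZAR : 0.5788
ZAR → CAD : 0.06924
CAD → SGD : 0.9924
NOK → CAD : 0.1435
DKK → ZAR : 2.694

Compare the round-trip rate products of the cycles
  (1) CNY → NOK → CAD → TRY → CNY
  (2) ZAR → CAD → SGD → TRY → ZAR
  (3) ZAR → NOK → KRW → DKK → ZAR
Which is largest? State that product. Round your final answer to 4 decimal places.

1.0695

(1) 1.491 × 0.1435 × 24.48 × 0.1845 = 0.96636
(2) 0.06924 × 0.9924 × 24.59 × 0.5788 = 0.97798
(3) 0.4903 × 149 × 0.005434 × 2.694 = 1.06946
Highest is cycle (3) at 1.0695 (>1, arbitrage).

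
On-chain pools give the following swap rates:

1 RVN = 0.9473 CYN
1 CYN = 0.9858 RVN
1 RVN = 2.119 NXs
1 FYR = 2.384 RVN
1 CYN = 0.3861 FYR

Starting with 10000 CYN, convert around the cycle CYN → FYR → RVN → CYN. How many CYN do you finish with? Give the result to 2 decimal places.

8719.54

10000 CYN × 0.3861 = 3861 FYR
3861 FYR × 2.384 = 9204.624 RVN
9204.624 RVN × 0.9473 = 8719.5403152 CYN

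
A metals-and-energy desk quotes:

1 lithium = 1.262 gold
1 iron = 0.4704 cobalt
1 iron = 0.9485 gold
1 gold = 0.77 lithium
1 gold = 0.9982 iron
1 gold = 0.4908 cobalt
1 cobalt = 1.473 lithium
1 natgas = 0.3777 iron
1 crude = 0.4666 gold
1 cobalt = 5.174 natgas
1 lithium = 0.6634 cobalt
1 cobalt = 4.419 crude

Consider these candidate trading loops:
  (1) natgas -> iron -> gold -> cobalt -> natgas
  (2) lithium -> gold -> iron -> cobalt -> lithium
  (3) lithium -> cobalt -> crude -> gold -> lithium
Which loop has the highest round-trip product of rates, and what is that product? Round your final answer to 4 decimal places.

1.0533

(1) 0.3777 × 0.9485 × 0.4908 × 5.174 = 0.90974
(2) 1.262 × 0.9982 × 0.4704 × 1.473 = 0.87286
(3) 0.6634 × 4.419 × 0.4666 × 0.77 = 1.05326
Highest is cycle (3) at 1.0533 (>1, arbitrage).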